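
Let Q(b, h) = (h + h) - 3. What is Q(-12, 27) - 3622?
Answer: -3571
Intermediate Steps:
Q(b, h) = -3 + 2*h (Q(b, h) = 2*h - 3 = -3 + 2*h)
Q(-12, 27) - 3622 = (-3 + 2*27) - 3622 = (-3 + 54) - 3622 = 51 - 3622 = -3571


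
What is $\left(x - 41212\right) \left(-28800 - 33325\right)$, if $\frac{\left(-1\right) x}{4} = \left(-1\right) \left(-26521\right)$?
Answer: $9150764000$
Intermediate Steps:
$x = -106084$ ($x = - 4 \left(\left(-1\right) \left(-26521\right)\right) = \left(-4\right) 26521 = -106084$)
$\left(x - 41212\right) \left(-28800 - 33325\right) = \left(-106084 - 41212\right) \left(-28800 - 33325\right) = \left(-147296\right) \left(-62125\right) = 9150764000$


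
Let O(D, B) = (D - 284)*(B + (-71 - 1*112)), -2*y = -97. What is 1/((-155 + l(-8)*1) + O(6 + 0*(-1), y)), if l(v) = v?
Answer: 1/37228 ≈ 2.6861e-5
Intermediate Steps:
y = 97/2 (y = -½*(-97) = 97/2 ≈ 48.500)
O(D, B) = (-284 + D)*(-183 + B) (O(D, B) = (-284 + D)*(B + (-71 - 112)) = (-284 + D)*(B - 183) = (-284 + D)*(-183 + B))
1/((-155 + l(-8)*1) + O(6 + 0*(-1), y)) = 1/((-155 - 8*1) + (51972 - 284*97/2 - 183*(6 + 0*(-1)) + 97*(6 + 0*(-1))/2)) = 1/((-155 - 8) + (51972 - 13774 - 183*(6 + 0) + 97*(6 + 0)/2)) = 1/(-163 + (51972 - 13774 - 183*6 + (97/2)*6)) = 1/(-163 + (51972 - 13774 - 1098 + 291)) = 1/(-163 + 37391) = 1/37228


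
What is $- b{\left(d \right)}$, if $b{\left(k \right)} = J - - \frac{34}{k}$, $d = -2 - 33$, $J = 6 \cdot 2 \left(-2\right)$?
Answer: $\frac{874}{35} \approx 24.971$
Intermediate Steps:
$J = -24$ ($J = 12 \left(-2\right) = -24$)
$d = -35$
$b{\left(k \right)} = -24 + \frac{34}{k}$ ($b{\left(k \right)} = -24 - - \frac{34}{k} = -24 + \frac{34}{k}$)
$- b{\left(d \right)} = - (-24 + \frac{34}{-35}) = - (-24 + 34 \left(- \frac{1}{35}\right)) = - (-24 - \frac{34}{35}) = \left(-1\right) \left(- \frac{874}{35}\right) = \frac{874}{35}$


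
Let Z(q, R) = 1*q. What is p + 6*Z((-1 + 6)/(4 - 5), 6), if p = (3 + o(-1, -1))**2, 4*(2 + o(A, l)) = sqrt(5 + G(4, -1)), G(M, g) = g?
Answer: -111/4 ≈ -27.750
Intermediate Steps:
o(A, l) = -3/2 (o(A, l) = -2 + sqrt(5 - 1)/4 = -2 + sqrt(4)/4 = -2 + (1/4)*2 = -2 + 1/2 = -3/2)
Z(q, R) = q
p = 9/4 (p = (3 - 3/2)**2 = (3/2)**2 = 9/4 ≈ 2.2500)
p + 6*Z((-1 + 6)/(4 - 5), 6) = 9/4 + 6*((-1 + 6)/(4 - 5)) = 9/4 + 6*(5/(-1)) = 9/4 + 6*(5*(-1)) = 9/4 + 6*(-5) = 9/4 - 30 = -111/4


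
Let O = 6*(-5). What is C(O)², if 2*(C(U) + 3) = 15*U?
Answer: 51984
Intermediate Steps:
O = -30
C(U) = -3 + 15*U/2 (C(U) = -3 + (15*U)/2 = -3 + 15*U/2)
C(O)² = (-3 + (15/2)*(-30))² = (-3 - 225)² = (-228)² = 51984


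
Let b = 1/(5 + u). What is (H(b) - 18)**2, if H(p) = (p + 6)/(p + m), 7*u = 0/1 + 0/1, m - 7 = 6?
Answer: 1338649/4356 ≈ 307.31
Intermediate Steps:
m = 13 (m = 7 + 6 = 13)
u = 0 (u = (0/1 + 0/1)/7 = (0*1 + 0*1)/7 = (0 + 0)/7 = (1/7)*0 = 0)
b = 1/5 (b = 1/(5 + 0) = 1/5 ≈ 0.20000)
H(p) = (6 + p)/(13 + p) (H(p) = (p + 6)/(p + 13) = (6 + p)/(13 + p))
(H(b) - 18)**2 = ((6 + 1/5)/(13 + 1/5) - 18)**2 = ((31/5)/(66/5) - 18)**2 = ((5/66)*(31/5) - 18)**2 = (31/66 - 18)**2 = (-1157/66)**2 = 1338649/4356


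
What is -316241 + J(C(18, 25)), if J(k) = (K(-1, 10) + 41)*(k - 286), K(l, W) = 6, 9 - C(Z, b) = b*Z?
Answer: -350410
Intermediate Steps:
C(Z, b) = 9 - Z*b (C(Z, b) = 9 - b*Z = 9 - Z*b)
J(k) = -13442 + 47*k (J(k) = (6 + 41)*(k - 286) = 47*(-286 + k) = -13442 + 47*k)
-316241 + J(C(18, 25)) = -316241 + (-13442 + 47*(9 - 1*18*25)) = -316241 + (-13442 + 47*(9 - 450)) = -316241 + (-13442 + 47*(-441)) = -316241 + (-13442 - 20727) = -316241 - 34169 = -350410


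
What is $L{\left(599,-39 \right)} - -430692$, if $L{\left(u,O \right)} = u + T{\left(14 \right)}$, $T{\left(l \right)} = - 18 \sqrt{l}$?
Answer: $431291 - 18 \sqrt{14} \approx 4.3122 \cdot 10^{5}$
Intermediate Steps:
$L{\left(u,O \right)} = u - 18 \sqrt{14}$
$L{\left(599,-39 \right)} - -430692 = \left(599 - 18 \sqrt{14}\right) - -430692 = \left(599 - 18 \sqrt{14}\right) + 430692 = 431291 - 18 \sqrt{14}$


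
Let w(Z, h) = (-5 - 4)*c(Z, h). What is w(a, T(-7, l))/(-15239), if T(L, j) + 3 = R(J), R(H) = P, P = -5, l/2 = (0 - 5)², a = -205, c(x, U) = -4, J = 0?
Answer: -36/15239 ≈ -0.0023624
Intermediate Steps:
l = 50 (l = 2*(0 - 5)² = 2*(-5)² = 2*25 = 50)
R(H) = -5
T(L, j) = -8 (T(L, j) = -3 - 5 = -8)
w(Z, h) = 36 (w(Z, h) = (-5 - 4)*(-4) = -9*(-4) = 36)
w(a, T(-7, l))/(-15239) = 36/(-15239) = 36*(-1/15239) = -36/15239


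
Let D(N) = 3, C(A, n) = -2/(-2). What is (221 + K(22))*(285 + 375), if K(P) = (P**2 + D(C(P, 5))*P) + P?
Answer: 523380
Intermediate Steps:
C(A, n) = 1 (C(A, n) = -2*(-1/2) = 1)
K(P) = P**2 + 4*P (K(P) = (P**2 + 3*P) + P = P**2 + 4*P)
(221 + K(22))*(285 + 375) = (221 + 22*(4 + 22))*(285 + 375) = (221 + 22*26)*660 = (221 + 572)*660 = 793*660 = 523380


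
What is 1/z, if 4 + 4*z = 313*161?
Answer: 4/50389 ≈ 7.9382e-5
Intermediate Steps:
z = 50389/4 (z = -1 + (313*161)/4 = -1 + (¼)*50393 = -1 + 50393/4 = 50389/4 ≈ 12597.)
1/z = 1/(50389/4) = 4/50389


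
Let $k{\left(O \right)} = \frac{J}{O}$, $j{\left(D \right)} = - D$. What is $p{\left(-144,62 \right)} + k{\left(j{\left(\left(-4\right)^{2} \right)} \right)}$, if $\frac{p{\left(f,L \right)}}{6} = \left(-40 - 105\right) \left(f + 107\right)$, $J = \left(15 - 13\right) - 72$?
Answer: $\frac{257555}{8} \approx 32194.0$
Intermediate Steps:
$J = -70$ ($J = 2 - 72 = -70$)
$p{\left(f,L \right)} = -93090 - 870 f$ ($p{\left(f,L \right)} = 6 \left(-40 - 105\right) \left(f + 107\right) = 6 \left(- 145 \left(107 + f\right)\right) = 6 \left(-15515 - 145 f\right) = -93090 - 870 f$)
$k{\left(O \right)} = - \frac{70}{O}$
$p{\left(-144,62 \right)} + k{\left(j{\left(\left(-4\right)^{2} \right)} \right)} = \left(-93090 - -125280\right) - \frac{70}{\left(-1\right) \left(-4\right)^{2}} = \left(-93090 + 125280\right) - \frac{70}{\left(-1\right) 16} = 32190 - \frac{70}{-16} = 32190 - - \frac{35}{8} = 32190 + \frac{35}{8} = \frac{257555}{8}$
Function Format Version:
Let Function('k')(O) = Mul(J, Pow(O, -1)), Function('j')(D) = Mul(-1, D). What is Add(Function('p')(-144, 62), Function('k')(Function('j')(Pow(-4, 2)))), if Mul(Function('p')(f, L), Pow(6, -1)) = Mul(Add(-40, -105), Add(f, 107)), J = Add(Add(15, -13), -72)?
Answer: Rational(257555, 8) ≈ 32194.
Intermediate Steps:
J = -70 (J = Add(2, -72) = -70)
Function('p')(f, L) = Add(-93090, Mul(-870, f)) (Function('p')(f, L) = Mul(6, Mul(Add(-40, -105), Add(f, 107))) = Mul(6, Mul(-145, Add(107, f))) = Mul(6, Add(-15515, Mul(-145, f))) = Add(-93090, Mul(-870, f)))
Function('k')(O) = Mul(-70, Pow(O, -1))
Add(Function('p')(-144, 62), Function('k')(Function('j')(Pow(-4, 2)))) = Add(Add(-93090, Mul(-870, -144)), Mul(-70, Pow(Mul(-1, Pow(-4, 2)), -1))) = Add(Add(-93090, 125280), Mul(-70, Pow(Mul(-1, 16), -1))) = Add(32190, Mul(-70, Pow(-16, -1))) = Add(32190, Mul(-70, Rational(-1, 16))) = Add(32190, Rational(35, 8)) = Rational(257555, 8)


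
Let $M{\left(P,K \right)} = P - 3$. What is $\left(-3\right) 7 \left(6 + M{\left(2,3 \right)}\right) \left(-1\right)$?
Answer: $105$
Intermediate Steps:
$M{\left(P,K \right)} = -3 + P$
$\left(-3\right) 7 \left(6 + M{\left(2,3 \right)}\right) \left(-1\right) = \left(-3\right) 7 \left(6 + \left(-3 + 2\right)\right) \left(-1\right) = - 21 \left(6 - 1\right) \left(-1\right) = - 21 \cdot 5 \left(-1\right) = \left(-21\right) \left(-5\right) = 105$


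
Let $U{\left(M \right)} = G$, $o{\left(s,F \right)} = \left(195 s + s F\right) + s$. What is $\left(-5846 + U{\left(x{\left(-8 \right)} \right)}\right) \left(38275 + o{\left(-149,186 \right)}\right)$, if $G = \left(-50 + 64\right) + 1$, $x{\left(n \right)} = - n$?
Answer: $108707333$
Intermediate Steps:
$o{\left(s,F \right)} = 196 s + F s$ ($o{\left(s,F \right)} = \left(195 s + F s\right) + s = 196 s + F s$)
$G = 15$ ($G = 14 + 1 = 15$)
$U{\left(M \right)} = 15$
$\left(-5846 + U{\left(x{\left(-8 \right)} \right)}\right) \left(38275 + o{\left(-149,186 \right)}\right) = \left(-5846 + 15\right) \left(38275 - 149 \left(196 + 186\right)\right) = - 5831 \left(38275 - 56918\right) = \left(-5831\right) \left(-18643\right) = 108707333$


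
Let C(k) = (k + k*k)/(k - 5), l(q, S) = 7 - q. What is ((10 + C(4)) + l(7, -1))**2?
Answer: 100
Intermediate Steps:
C(k) = (k + k**2)/(-5 + k)
((10 + C(4)) + l(7, -1))**2 = ((10 + 4*(1 + 4)/(-5 + 4)) + (7 - 1*7))**2 = ((10 + 4*5/(-1)) + (7 - 7))**2 = ((10 + 4*(-1)*5) + 0)**2 = ((10 - 20) + 0)**2 = (-10 + 0)**2 = (-10)**2 = 100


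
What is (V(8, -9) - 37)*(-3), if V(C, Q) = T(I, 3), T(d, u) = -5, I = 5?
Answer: 126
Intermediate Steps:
V(C, Q) = -5
(V(8, -9) - 37)*(-3) = (-5 - 37)*(-3) = -42*(-3) = 126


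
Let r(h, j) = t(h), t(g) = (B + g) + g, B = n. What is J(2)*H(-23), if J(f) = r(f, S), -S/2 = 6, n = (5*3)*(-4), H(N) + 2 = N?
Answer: 1400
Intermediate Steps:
H(N) = -2 + N
n = -60 (n = 15*(-4) = -60)
S = -12 (S = -2*6 = -12)
B = -60
t(g) = -60 + 2*g (t(g) = (-60 + g) + g = -60 + 2*g)
r(h, j) = -60 + 2*h
J(f) = -60 + 2*f
J(2)*H(-23) = (-60 + 2*2)*(-2 - 23) = (-60 + 4)*(-25) = -56*(-25) = 1400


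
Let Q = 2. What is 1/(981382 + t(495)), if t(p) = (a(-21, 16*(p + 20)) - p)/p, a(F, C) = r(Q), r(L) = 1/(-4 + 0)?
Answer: 1980/1943134379 ≈ 1.0190e-6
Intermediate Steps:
r(L) = -¼ (r(L) = 1/(-4) = -¼)
a(F, C) = -¼
t(p) = (-¼ - p)/p
1/(981382 + t(495)) = 1/(981382 + (-¼ - 1*495)/495) = 1/(981382 + (-¼ - 495)/495) = 1/(981382 + (1/495)*(-1981/4)) = 1/(981382 - 1981/1980) = 1/(1943134379/1980) = 1980/1943134379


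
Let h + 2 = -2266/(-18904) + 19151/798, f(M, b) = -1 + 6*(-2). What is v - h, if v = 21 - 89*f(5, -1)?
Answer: 4359230947/3771348 ≈ 1155.9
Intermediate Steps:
f(M, b) = -13 (f(M, b) = -1 - 12 = -13)
v = 1178 (v = 21 - 89*(-13) = 21 + 1157 = 1178)
h = 83416997/3771348 (h = -2 + (-2266/(-18904) + 19151/798) = -2 + (-2266*(-1/18904) + 19151*(1/798)) = -2 + (1133/9452 + 19151/798) = -2 + 90959693/3771348 = 83416997/3771348 ≈ 22.119)
v - h = 1178 - 1*83416997/3771348 = 1178 - 83416997/3771348 = 4359230947/3771348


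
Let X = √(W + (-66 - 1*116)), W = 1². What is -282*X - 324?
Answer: -324 - 282*I*√181 ≈ -324.0 - 3793.9*I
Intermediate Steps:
W = 1
X = I*√181 (X = √(1 + (-66 - 1*116)) = √(1 + (-66 - 116)) = √(1 - 182) = √(-181) = I*√181 ≈ 13.454*I)
-282*X - 324 = -282*I*√181 - 324 = -324 - 282*I*√181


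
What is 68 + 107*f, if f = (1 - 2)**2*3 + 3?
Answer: 710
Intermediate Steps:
f = 6 (f = (-1)**2*3 + 3 = 1*3 + 3 = 3 + 3 = 6)
68 + 107*f = 68 + 107*6 = 68 + 642 = 710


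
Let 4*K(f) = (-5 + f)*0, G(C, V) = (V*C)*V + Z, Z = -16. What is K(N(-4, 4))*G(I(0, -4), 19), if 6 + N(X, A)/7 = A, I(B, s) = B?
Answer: 0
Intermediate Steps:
G(C, V) = -16 + C*V² (G(C, V) = (V*C)*V - 16 = (C*V)*V - 16 = C*V² - 16 = -16 + C*V²)
N(X, A) = -42 + 7*A
K(f) = 0 (K(f) = ((-5 + f)*0)/4 = (¼)*0 = 0)
K(N(-4, 4))*G(I(0, -4), 19) = 0*(-16 + 0*19²) = 0*(-16 + 0*361) = 0*(-16 + 0) = 0*(-16) = 0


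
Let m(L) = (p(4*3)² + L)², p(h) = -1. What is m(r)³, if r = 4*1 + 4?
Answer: 531441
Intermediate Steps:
r = 8 (r = 4 + 4 = 8)
m(L) = (1 + L)² (m(L) = ((-1)² + L)² = (1 + L)²)
m(r)³ = ((1 + 8)²)³ = (9²)³ = 81³ = 531441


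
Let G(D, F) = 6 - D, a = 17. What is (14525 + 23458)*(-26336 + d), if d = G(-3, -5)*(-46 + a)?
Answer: -1010233851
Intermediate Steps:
d = -261 (d = (6 - 1*(-3))*(-46 + 17) = (6 + 3)*(-29) = 9*(-29) = -261)
(14525 + 23458)*(-26336 + d) = (14525 + 23458)*(-26336 - 261) = 37983*(-26597) = -1010233851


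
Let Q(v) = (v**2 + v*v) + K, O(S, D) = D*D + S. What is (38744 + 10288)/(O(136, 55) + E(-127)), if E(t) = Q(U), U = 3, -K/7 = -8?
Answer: 49032/3235 ≈ 15.157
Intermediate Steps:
K = 56 (K = -7*(-8) = 56)
O(S, D) = S + D**2 (O(S, D) = D**2 + S = S + D**2)
Q(v) = 56 + 2*v**2 (Q(v) = (v**2 + v*v) + 56 = (v**2 + v**2) + 56 = 2*v**2 + 56 = 56 + 2*v**2)
E(t) = 74 (E(t) = 56 + 2*3**2 = 56 + 2*9 = 56 + 18 = 74)
(38744 + 10288)/(O(136, 55) + E(-127)) = (38744 + 10288)/((136 + 55**2) + 74) = 49032/((136 + 3025) + 74) = 49032/(3161 + 74) = 49032/3235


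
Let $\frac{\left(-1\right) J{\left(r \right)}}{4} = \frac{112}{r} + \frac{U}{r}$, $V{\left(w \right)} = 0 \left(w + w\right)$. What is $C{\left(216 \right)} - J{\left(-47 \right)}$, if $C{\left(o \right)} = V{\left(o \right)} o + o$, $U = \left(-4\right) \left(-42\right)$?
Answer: $\frac{9032}{47} \approx 192.17$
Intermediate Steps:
$V{\left(w \right)} = 0$ ($V{\left(w \right)} = 0 \cdot 2 w = 0$)
$U = 168$
$J{\left(r \right)} = - \frac{1120}{r}$ ($J{\left(r \right)} = - 4 \left(\frac{112}{r} + \frac{168}{r}\right) = - 4 \frac{280}{r} = - \frac{1120}{r}$)
$C{\left(o \right)} = o$ ($C{\left(o \right)} = 0 o + o = 0 + o = o$)
$C{\left(216 \right)} - J{\left(-47 \right)} = 216 - - \frac{1120}{-47} = 216 - \left(-1120\right) \left(- \frac{1}{47}\right) = 216 - \frac{1120}{47} = \frac{9032}{47}$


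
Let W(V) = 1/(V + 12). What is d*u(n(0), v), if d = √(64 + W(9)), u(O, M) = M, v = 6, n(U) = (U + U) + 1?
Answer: 2*√28245/7 ≈ 48.018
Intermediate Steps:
n(U) = 1 + 2*U (n(U) = 2*U + 1 = 1 + 2*U)
W(V) = 1/(12 + V)
d = √28245/21 (d = √(64 + 1/(12 + 9)) = √(64 + 1/21) = √(1345/21) = √28245/21 ≈ 8.0030)
d*u(n(0), v) = (√28245/21)*6 = 2*√28245/7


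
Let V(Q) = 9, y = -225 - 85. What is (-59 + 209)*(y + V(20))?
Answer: -45150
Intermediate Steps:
y = -310
(-59 + 209)*(y + V(20)) = (-59 + 209)*(-310 + 9) = 150*(-301) = -45150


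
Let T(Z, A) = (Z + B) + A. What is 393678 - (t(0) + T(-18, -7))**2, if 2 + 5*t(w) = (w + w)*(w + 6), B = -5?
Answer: 9818846/25 ≈ 3.9275e+5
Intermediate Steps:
T(Z, A) = -5 + A + Z (T(Z, A) = (Z - 5) + A = (-5 + Z) + A = -5 + A + Z)
t(w) = -2/5 + 2*w*(6 + w)/5 (t(w) = -2/5 + ((w + w)*(w + 6))/5 = -2/5 + ((2*w)*(6 + w))/5 = -2/5 + (2*w*(6 + w))/5 = -2/5 + 2*w*(6 + w)/5)
393678 - (t(0) + T(-18, -7))**2 = 393678 - ((-2/5 + (2/5)*0**2 + (12/5)*0) + (-5 - 7 - 18))**2 = 393678 - ((-2/5 + (2/5)*0 + 0) - 30)**2 = 393678 - ((-2/5 + 0 + 0) - 30)**2 = 393678 - (-2/5 - 30)**2 = 393678 - (-152/5)**2 = 393678 - 1*23104/25 = 393678 - 23104/25 = 9818846/25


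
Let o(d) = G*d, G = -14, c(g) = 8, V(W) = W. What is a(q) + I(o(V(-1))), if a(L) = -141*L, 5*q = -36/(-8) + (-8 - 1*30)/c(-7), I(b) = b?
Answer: 421/20 ≈ 21.050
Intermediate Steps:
o(d) = -14*d
q = -1/20 (q = (-36/(-8) + (-8 - 1*30)/8)/5 = (-36*(-⅛) + (-8 - 30)*(⅛))/5 = (9/2 - 38*⅛)/5 = (9/2 - 19/4)/5 = (⅕)*(-¼) = -1/20 ≈ -0.050000)
a(q) + I(o(V(-1))) = -141*(-1/20) - 14*(-1) = 141/20 + 14 = 421/20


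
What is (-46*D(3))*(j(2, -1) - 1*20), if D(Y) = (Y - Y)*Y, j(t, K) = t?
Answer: 0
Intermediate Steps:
D(Y) = 0 (D(Y) = 0*Y = 0)
(-46*D(3))*(j(2, -1) - 1*20) = (-46*0)*(2 - 1*20) = 0*(2 - 20) = 0*(-18) = 0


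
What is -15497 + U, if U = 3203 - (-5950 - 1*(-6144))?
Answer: -12488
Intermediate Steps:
U = 3009 (U = 3203 - (-5950 + 6144) = 3203 - 1*194 = 3203 - 194 = 3009)
-15497 + U = -15497 + 3009 = -12488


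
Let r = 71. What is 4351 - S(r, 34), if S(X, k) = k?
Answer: 4317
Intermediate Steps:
4351 - S(r, 34) = 4351 - 1*34 = 4351 - 34 = 4317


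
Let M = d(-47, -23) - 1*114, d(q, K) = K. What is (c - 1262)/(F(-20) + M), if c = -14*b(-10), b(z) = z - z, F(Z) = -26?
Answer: 1262/163 ≈ 7.7423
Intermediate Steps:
b(z) = 0
M = -137 (M = -23 - 1*114 = -23 - 114 = -137)
c = 0 (c = -14*0 = 0)
(c - 1262)/(F(-20) + M) = (0 - 1262)/(-26 - 137) = -1262/(-163) = -1262*(-1/163) = 1262/163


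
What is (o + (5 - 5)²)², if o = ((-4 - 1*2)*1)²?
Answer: 1296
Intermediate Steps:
o = 36 (o = ((-4 - 2)*1)² = (-6*1)² = (-6)² = 36)
(o + (5 - 5)²)² = (36 + (5 - 5)²)² = (36 + 0²)² = (36 + 0)² = 36² = 1296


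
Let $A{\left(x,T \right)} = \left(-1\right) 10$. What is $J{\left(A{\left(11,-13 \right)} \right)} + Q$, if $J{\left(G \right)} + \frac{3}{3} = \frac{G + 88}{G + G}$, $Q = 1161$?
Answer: $\frac{11561}{10} \approx 1156.1$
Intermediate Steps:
$A{\left(x,T \right)} = -10$
$J{\left(G \right)} = -1 + \frac{88 + G}{2 G}$ ($J{\left(G \right)} = -1 + \frac{G + 88}{G + G} = -1 + \frac{88 + G}{2 G}$)
$J{\left(A{\left(11,-13 \right)} \right)} + Q = \frac{88 - -10}{2 \left(-10\right)} + 1161 = \frac{1}{2} \left(- \frac{1}{10}\right) \left(88 + 10\right) + 1161 = \frac{1}{2} \left(- \frac{1}{10}\right) 98 + 1161 = - \frac{49}{10} + 1161 = \frac{11561}{10}$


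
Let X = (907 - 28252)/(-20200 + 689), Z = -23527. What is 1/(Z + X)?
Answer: -19511/459007952 ≈ -4.2507e-5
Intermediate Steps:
X = 27345/19511 (X = -27345/(-19511) = -27345*(-1/19511) = 27345/19511 ≈ 1.4015)
1/(Z + X) = 1/(-23527 + 27345/19511) = 1/(-459007952/19511) = -19511/459007952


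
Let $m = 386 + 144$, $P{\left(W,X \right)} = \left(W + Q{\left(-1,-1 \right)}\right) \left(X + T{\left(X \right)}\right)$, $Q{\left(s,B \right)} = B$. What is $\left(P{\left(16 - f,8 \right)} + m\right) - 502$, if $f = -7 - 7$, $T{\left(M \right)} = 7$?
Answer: $463$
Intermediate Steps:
$f = -14$
$P{\left(W,X \right)} = \left(-1 + W\right) \left(7 + X\right)$ ($P{\left(W,X \right)} = \left(W - 1\right) \left(X + 7\right) = \left(-1 + W\right) \left(7 + X\right)$)
$m = 530$
$\left(P{\left(16 - f,8 \right)} + m\right) - 502 = \left(\left(-7 - 8 + 7 \left(16 - -14\right) + \left(16 - -14\right) 8\right) + 530\right) - 502 = \left(\left(-7 - 8 + 7 \left(16 + 14\right) + \left(16 + 14\right) 8\right) + 530\right) - 502 = \left(\left(-7 - 8 + 7 \cdot 30 + 30 \cdot 8\right) + 530\right) - 502 = \left(\left(-7 - 8 + 210 + 240\right) + 530\right) - 502 = \left(435 + 530\right) - 502 = 965 - 502 = 463$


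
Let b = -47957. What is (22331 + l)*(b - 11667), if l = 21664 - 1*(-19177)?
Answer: -3766567328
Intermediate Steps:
l = 40841 (l = 21664 + 19177 = 40841)
(22331 + l)*(b - 11667) = (22331 + 40841)*(-47957 - 11667) = 63172*(-59624) = -3766567328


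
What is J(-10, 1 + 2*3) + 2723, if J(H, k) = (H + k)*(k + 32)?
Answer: 2606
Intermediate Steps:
J(H, k) = (32 + k)*(H + k) (J(H, k) = (H + k)*(32 + k) = (32 + k)*(H + k))
J(-10, 1 + 2*3) + 2723 = ((1 + 2*3)² + 32*(-10) + 32*(1 + 2*3) - 10*(1 + 2*3)) + 2723 = ((1 + 6)² - 320 + 32*(1 + 6) - 10*(1 + 6)) + 2723 = (7² - 320 + 32*7 - 10*7) + 2723 = (49 - 320 + 224 - 70) + 2723 = -117 + 2723 = 2606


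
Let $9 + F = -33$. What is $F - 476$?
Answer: $-518$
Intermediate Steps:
$F = -42$ ($F = -9 - 33 = -42$)
$F - 476 = -42 - 476 = -518$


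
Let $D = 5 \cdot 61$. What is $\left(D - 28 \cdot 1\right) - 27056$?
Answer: $-26779$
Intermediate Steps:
$D = 305$
$\left(D - 28 \cdot 1\right) - 27056 = \left(305 - 28 \cdot 1\right) - 27056 = \left(305 - 28\right) - 27056 = 277 - 27056 = -26779$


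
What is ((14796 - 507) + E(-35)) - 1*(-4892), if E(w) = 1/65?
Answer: 1246766/65 ≈ 19181.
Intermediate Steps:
E(w) = 1/65
((14796 - 507) + E(-35)) - 1*(-4892) = ((14796 - 507) + 1/65) - 1*(-4892) = (14289 + 1/65) + 4892 = 928786/65 + 4892 = 1246766/65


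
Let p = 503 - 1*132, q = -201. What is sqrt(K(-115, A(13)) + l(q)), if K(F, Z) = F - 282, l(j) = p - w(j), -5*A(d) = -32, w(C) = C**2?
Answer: I*sqrt(40427) ≈ 201.06*I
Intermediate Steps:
p = 371 (p = 503 - 132 = 371)
A(d) = 32/5 (A(d) = -1/5*(-32) = 32/5)
l(j) = 371 - j**2
K(F, Z) = -282 + F
sqrt(K(-115, A(13)) + l(q)) = sqrt((-282 - 115) + (371 - 1*(-201)**2)) = sqrt(-397 + (371 - 1*40401)) = sqrt(-397 + (371 - 40401)) = sqrt(-397 - 40030) = sqrt(-40427) = I*sqrt(40427)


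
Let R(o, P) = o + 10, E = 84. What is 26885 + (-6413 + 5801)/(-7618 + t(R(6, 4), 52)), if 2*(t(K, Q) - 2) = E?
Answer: 101813801/3787 ≈ 26885.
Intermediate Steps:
R(o, P) = 10 + o
t(K, Q) = 44 (t(K, Q) = 2 + (1/2)*84 = 2 + 42 = 44)
26885 + (-6413 + 5801)/(-7618 + t(R(6, 4), 52)) = 26885 + (-6413 + 5801)/(-7618 + 44) = 26885 - 612/(-7574) = 26885 - 612*(-1/7574) = 26885 + 306/3787 = 101813801/3787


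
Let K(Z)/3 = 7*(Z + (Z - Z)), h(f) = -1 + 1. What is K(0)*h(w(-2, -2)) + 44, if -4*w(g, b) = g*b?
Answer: 44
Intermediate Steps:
w(g, b) = -b*g/4 (w(g, b) = -g*b/4 = -b*g/4)
h(f) = 0
K(Z) = 21*Z (K(Z) = 3*(7*(Z + (Z - Z))) = 3*(7*(Z + 0)) = 3*(7*Z) = 21*Z)
K(0)*h(w(-2, -2)) + 44 = (21*0)*0 + 44 = 0*0 + 44 = 0 + 44 = 44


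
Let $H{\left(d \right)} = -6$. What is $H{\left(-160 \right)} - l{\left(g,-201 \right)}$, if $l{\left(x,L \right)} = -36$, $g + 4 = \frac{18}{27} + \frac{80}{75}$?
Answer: $30$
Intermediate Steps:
$g = - \frac{34}{15}$ ($g = -4 + \left(\frac{18}{27} + \frac{80}{75}\right) = -4 + \left(18 \cdot \frac{1}{27} + 80 \cdot \frac{1}{75}\right) = -4 + \left(\frac{2}{3} + \frac{16}{15}\right) = -4 + \frac{26}{15} = - \frac{34}{15} \approx -2.2667$)
$H{\left(-160 \right)} - l{\left(g,-201 \right)} = -6 - -36 = -6 + 36 = 30$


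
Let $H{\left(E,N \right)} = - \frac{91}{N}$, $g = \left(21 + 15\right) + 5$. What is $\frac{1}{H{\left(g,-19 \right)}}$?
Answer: $\frac{19}{91} \approx 0.20879$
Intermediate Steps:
$g = 41$ ($g = 36 + 5 = 41$)
$\frac{1}{H{\left(g,-19 \right)}} = \frac{1}{\left(-91\right) \frac{1}{-19}} = \frac{1}{\left(-91\right) \left(- \frac{1}{19}\right)} = \frac{1}{\frac{91}{19}} = \frac{19}{91}$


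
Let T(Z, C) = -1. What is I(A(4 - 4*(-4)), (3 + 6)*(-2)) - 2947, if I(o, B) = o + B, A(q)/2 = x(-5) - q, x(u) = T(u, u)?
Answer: -3007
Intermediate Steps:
x(u) = -1
A(q) = -2 - 2*q (A(q) = 2*(-1 - q) = -2 - 2*q)
I(o, B) = B + o
I(A(4 - 4*(-4)), (3 + 6)*(-2)) - 2947 = ((3 + 6)*(-2) + (-2 - 2*(4 - 4*(-4)))) - 2947 = (9*(-2) + (-2 - 2*(4 + 16))) - 2947 = (-18 + (-2 - 2*20)) - 2947 = (-18 + (-2 - 40)) - 2947 = (-18 - 42) - 2947 = -60 - 2947 = -3007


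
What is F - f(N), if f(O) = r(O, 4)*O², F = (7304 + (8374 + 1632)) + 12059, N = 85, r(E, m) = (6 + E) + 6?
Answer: -671456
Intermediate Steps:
r(E, m) = 12 + E
F = 29369 (F = (7304 + 10006) + 12059 = 17310 + 12059 = 29369)
f(O) = O²*(12 + O) (f(O) = (12 + O)*O² = O²*(12 + O))
F - f(N) = 29369 - 85²*(12 + 85) = 29369 - 7225*97 = 29369 - 1*700825 = 29369 - 700825 = -671456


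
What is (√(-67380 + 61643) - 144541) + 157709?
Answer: 13168 + I*√5737 ≈ 13168.0 + 75.743*I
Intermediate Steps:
(√(-67380 + 61643) - 144541) + 157709 = (√(-5737) - 144541) + 157709 = (I*√5737 - 144541) + 157709 = (-144541 + I*√5737) + 157709 = 13168 + I*√5737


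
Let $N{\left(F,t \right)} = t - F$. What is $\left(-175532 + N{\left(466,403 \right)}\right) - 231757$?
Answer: $-407352$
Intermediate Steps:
$\left(-175532 + N{\left(466,403 \right)}\right) - 231757 = \left(-175532 + \left(403 - 466\right)\right) - 231757 = \left(-175532 - 63\right) - 231757 = -175595 - 231757 = -407352$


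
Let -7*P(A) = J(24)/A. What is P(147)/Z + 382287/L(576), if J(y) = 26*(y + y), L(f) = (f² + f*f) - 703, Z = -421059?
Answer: 55211401748203/95730798222213 ≈ 0.57674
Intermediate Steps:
L(f) = -703 + 2*f² (L(f) = (f² + f²) - 703 = 2*f² - 703 = -703 + 2*f²)
J(y) = 52*y (J(y) = 26*(2*y) = 52*y)
P(A) = -1248/(7*A) (P(A) = -52*24/(7*A) = -1248/(7*A))
P(147)/Z + 382287/L(576) = -1248/7/147/(-421059) + 382287/(-703 + 2*576²) = -1248/7*1/147*(-1/421059) + 382287/(-703 + 2*331776) = -416/343*(-1/421059) + 382287/(-703 + 663552) = 416/144423237 + 382287/662849 = 55211401748203/95730798222213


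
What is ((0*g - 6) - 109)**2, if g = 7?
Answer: 13225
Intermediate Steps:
((0*g - 6) - 109)**2 = ((0*7 - 6) - 109)**2 = ((0 - 6) - 109)**2 = (-6 - 109)**2 = (-115)**2 = 13225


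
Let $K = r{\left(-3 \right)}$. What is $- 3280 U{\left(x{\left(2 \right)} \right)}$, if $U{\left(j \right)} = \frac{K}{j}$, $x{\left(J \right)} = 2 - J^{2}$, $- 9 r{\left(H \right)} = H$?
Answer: $\frac{1640}{3} \approx 546.67$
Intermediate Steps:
$r{\left(H \right)} = - \frac{H}{9}$
$K = \frac{1}{3}$ ($K = \left(- \frac{1}{9}\right) \left(-3\right) = \frac{1}{3} \approx 0.33333$)
$U{\left(j \right)} = \frac{1}{3 j}$
$- 3280 U{\left(x{\left(2 \right)} \right)} = - 3280 \frac{1}{3 \left(2 - 2^{2}\right)} = - 3280 \frac{1}{3 \left(2 - 4\right)} = - 3280 \frac{1}{3 \left(-2\right)} = - 3280 \cdot \frac{1}{3} \left(- \frac{1}{2}\right) = \left(-3280\right) \left(- \frac{1}{6}\right) = \frac{1640}{3}$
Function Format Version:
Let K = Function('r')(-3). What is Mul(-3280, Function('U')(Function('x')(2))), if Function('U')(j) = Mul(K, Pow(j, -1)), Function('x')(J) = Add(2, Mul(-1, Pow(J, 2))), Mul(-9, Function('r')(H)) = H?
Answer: Rational(1640, 3) ≈ 546.67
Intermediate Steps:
Function('r')(H) = Mul(Rational(-1, 9), H)
K = Rational(1, 3) (K = Mul(Rational(-1, 9), -3) = Rational(1, 3) ≈ 0.33333)
Function('U')(j) = Mul(Rational(1, 3), Pow(j, -1))
Mul(-3280, Function('U')(Function('x')(2))) = Mul(-3280, Mul(Rational(1, 3), Pow(Add(2, Mul(-1, Pow(2, 2))), -1))) = Mul(-3280, Mul(Rational(1, 3), Pow(Add(2, Mul(-1, 4)), -1))) = Mul(-3280, Mul(Rational(1, 3), Pow(Add(2, -4), -1))) = Mul(-3280, Mul(Rational(1, 3), Pow(-2, -1))) = Mul(-3280, Mul(Rational(1, 3), Rational(-1, 2))) = Mul(-3280, Rational(-1, 6)) = Rational(1640, 3)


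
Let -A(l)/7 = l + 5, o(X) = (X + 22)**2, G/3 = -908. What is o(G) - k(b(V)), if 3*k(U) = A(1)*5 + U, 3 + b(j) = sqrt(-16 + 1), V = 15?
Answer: 7300875 - I*sqrt(15)/3 ≈ 7.3009e+6 - 1.291*I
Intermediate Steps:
G = -2724 (G = 3*(-908) = -2724)
o(X) = (22 + X)**2
b(j) = -3 + I*sqrt(15) (b(j) = -3 + sqrt(-16 + 1) = -3 + sqrt(-15) = -3 + I*sqrt(15))
A(l) = -35 - 7*l (A(l) = -7*(l + 5) = -7*(5 + l) = -35 - 7*l)
k(U) = -70 + U/3 (k(U) = ((-35 - 7*1)*5 + U)/3 = ((-35 - 7)*5 + U)/3 = (-42*5 + U)/3 = (-210 + U)/3 = -70 + U/3)
o(G) - k(b(V)) = (22 - 2724)**2 - (-70 + (-3 + I*sqrt(15))/3) = (-2702)**2 - (-70 + (-1 + I*sqrt(15)/3)) = 7300804 - (-71 + I*sqrt(15)/3) = 7300804 + (71 - I*sqrt(15)/3) = 7300875 - I*sqrt(15)/3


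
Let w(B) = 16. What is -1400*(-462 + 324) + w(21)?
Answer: 193216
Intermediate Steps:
-1400*(-462 + 324) + w(21) = -1400*(-462 + 324) + 16 = -1400*(-138) + 16 = 193200 + 16 = 193216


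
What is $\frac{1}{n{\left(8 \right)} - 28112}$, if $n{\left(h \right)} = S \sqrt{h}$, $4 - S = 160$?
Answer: $- \frac{1757}{49380616} + \frac{39 \sqrt{2}}{98761232} \approx -3.5022 \cdot 10^{-5}$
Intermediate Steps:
$S = -156$ ($S = 4 - 160 = -156$)
$n{\left(h \right)} = - 156 \sqrt{h}$
$\frac{1}{n{\left(8 \right)} - 28112} = \frac{1}{- 156 \sqrt{8} - 28112} = \frac{1}{- 156 \cdot 2 \sqrt{2} - 28112} = \frac{1}{- 312 \sqrt{2} - 28112} = \frac{1}{-28112 - 312 \sqrt{2}}$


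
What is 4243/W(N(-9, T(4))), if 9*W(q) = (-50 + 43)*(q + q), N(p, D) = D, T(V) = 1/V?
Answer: -76374/7 ≈ -10911.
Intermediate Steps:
W(q) = -14*q/9 (W(q) = ((-50 + 43)*(q + q))/9 = (-14*q)/9 = -14*q/9)
4243/W(N(-9, T(4))) = 4243/((-14/9/4)) = 4243/((-14/9*¼)) = 4243/(-7/18) = 4243*(-18/7) = -76374/7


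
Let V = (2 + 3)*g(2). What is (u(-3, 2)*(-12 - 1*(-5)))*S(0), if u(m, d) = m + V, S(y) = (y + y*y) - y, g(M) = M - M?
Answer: 0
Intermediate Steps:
g(M) = 0
V = 0 (V = (2 + 3)*0 = 5*0 = 0)
S(y) = y² (S(y) = (y + y²) - y = y²)
u(m, d) = m (u(m, d) = m + 0 = m)
(u(-3, 2)*(-12 - 1*(-5)))*S(0) = -3*(-12 - 1*(-5))*0² = -3*(-12 + 5)*0 = -3*(-7)*0 = 21*0 = 0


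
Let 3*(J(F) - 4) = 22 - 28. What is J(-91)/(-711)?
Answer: -2/711 ≈ -0.0028129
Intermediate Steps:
J(F) = 2 (J(F) = 4 + (22 - 28)/3 = 4 + (⅓)*(-6) = 4 - 2 = 2)
J(-91)/(-711) = 2/(-711) = 2*(-1/711) = -2/711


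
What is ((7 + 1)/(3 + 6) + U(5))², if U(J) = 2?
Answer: 676/81 ≈ 8.3457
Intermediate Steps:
((7 + 1)/(3 + 6) + U(5))² = ((7 + 1)/(3 + 6) + 2)² = (8/9 + 2)² = (26/9)² = 676/81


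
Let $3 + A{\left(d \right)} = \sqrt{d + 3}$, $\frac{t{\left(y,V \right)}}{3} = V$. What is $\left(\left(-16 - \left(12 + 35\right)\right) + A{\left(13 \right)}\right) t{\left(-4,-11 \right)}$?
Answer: $2046$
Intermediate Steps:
$t{\left(y,V \right)} = 3 V$
$A{\left(d \right)} = -3 + \sqrt{3 + d}$ ($A{\left(d \right)} = -3 + \sqrt{d + 3} = -3 + \sqrt{3 + d}$)
$\left(\left(-16 - \left(12 + 35\right)\right) + A{\left(13 \right)}\right) t{\left(-4,-11 \right)} = \left(\left(-16 - \left(12 + 35\right)\right) - \left(3 - \sqrt{3 + 13}\right)\right) 3 \left(-11\right) = \left(\left(-16 - 47\right) - \left(3 - \sqrt{16}\right)\right) \left(-33\right) = \left(\left(-16 - 47\right) + \left(-3 + 4\right)\right) \left(-33\right) = \left(-63 + 1\right) \left(-33\right) = \left(-62\right) \left(-33\right) = 2046$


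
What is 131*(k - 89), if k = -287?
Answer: -49256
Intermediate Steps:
131*(k - 89) = 131*(-287 - 89) = 131*(-376) = -49256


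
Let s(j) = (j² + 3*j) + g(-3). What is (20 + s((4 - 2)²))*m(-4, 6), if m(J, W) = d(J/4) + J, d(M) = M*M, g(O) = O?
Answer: -135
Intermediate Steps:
d(M) = M²
s(j) = -3 + j² + 3*j (s(j) = (j² + 3*j) - 3 = -3 + j² + 3*j)
m(J, W) = J + J²/16 (m(J, W) = (J/4)² + J = J²/16 + J = J + J²/16)
(20 + s((4 - 2)²))*m(-4, 6) = (20 + (-3 + ((4 - 2)²)² + 3*(4 - 2)²))*((1/16)*(-4)*(16 - 4)) = (20 + (-3 + (2²)² + 3*2²))*((1/16)*(-4)*12) = (20 + (-3 + 4² + 3*4))*(-3) = (20 + (-3 + 16 + 12))*(-3) = (20 + 25)*(-3) = 45*(-3) = -135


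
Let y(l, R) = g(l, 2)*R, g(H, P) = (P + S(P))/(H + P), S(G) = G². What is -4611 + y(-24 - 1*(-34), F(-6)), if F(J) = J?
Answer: -4614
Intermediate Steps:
g(H, P) = (P + P²)/(H + P)
y(l, R) = 6*R/(2 + l) (y(l, R) = (2*(1 + 2)/(l + 2))*R = (2*3/(2 + l))*R = (6/(2 + l))*R = 6*R/(2 + l))
-4611 + y(-24 - 1*(-34), F(-6)) = -4611 + 6*(-6)/(2 + (-24 - 1*(-34))) = -4611 + 6*(-6)/(2 + (-24 + 34)) = -4611 + 6*(-6)/(2 + 10) = -4611 + 6*(-6)/12 = -4611 + 6*(-6)*(1/12) = -4611 - 3 = -4614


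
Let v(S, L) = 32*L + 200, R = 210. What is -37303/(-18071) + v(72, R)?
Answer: 125088623/18071 ≈ 6922.1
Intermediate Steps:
v(S, L) = 200 + 32*L
-37303/(-18071) + v(72, R) = -37303/(-18071) + (200 + 32*210) = -37303*(-1/18071) + (200 + 6720) = 37303/18071 + 6920 = 125088623/18071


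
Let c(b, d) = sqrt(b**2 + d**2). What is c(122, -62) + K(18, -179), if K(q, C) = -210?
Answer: -210 + 2*sqrt(4682) ≈ -73.150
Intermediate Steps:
c(122, -62) + K(18, -179) = sqrt(122**2 + (-62)**2) - 210 = sqrt(14884 + 3844) - 210 = sqrt(18728) - 210 = 2*sqrt(4682) - 210 = -210 + 2*sqrt(4682)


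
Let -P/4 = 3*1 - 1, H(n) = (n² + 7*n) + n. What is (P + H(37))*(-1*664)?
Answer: -1100248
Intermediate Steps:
H(n) = n² + 8*n
P = -8 (P = -4*(3*1 - 1) = -4*(3 - 1) = -4*2 = -8)
(P + H(37))*(-1*664) = (-8 + 37*(8 + 37))*(-1*664) = (-8 + 37*45)*(-664) = (-8 + 1665)*(-664) = 1657*(-664) = -1100248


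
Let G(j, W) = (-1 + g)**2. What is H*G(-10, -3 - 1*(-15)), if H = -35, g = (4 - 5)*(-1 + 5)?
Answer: -875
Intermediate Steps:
g = -4 (g = -1*4 = -4)
G(j, W) = 25 (G(j, W) = (-1 - 4)**2 = (-5)**2 = 25)
H*G(-10, -3 - 1*(-15)) = -35*25 = -875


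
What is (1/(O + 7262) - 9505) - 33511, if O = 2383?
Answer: -414889319/9645 ≈ -43016.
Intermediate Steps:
(1/(O + 7262) - 9505) - 33511 = (1/(2383 + 7262) - 9505) - 33511 = (1/9645 - 9505) - 33511 = -91675724/9645 - 33511 = -414889319/9645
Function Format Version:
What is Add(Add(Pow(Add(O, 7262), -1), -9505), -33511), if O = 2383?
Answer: Rational(-414889319, 9645) ≈ -43016.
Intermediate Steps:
Add(Add(Pow(Add(O, 7262), -1), -9505), -33511) = Add(Add(Pow(Add(2383, 7262), -1), -9505), -33511) = Add(Add(Pow(9645, -1), -9505), -33511) = Add(Add(Rational(1, 9645), -9505), -33511) = Add(Rational(-91675724, 9645), -33511) = Rational(-414889319, 9645)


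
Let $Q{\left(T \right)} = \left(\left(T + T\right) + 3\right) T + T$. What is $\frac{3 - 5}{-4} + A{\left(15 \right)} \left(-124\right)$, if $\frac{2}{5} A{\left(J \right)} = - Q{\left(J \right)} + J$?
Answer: $\frac{306901}{2} \approx 1.5345 \cdot 10^{5}$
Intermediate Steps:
$Q{\left(T \right)} = T + T \left(3 + 2 T\right)$ ($Q{\left(T \right)} = \left(2 T + 3\right) T + T = \left(3 + 2 T\right) T + T = T \left(3 + 2 T\right) + T = T + T \left(3 + 2 T\right)$)
$A{\left(J \right)} = \frac{5 J}{2} - 5 J \left(2 + J\right)$ ($A{\left(J \right)} = \frac{5 \left(- 2 J \left(2 + J\right) + J\right)}{2} = \frac{5 \left(J - 2 J \left(2 + J\right)\right)}{2} = \frac{5 J}{2} - 5 J \left(2 + J\right)$)
$\frac{3 - 5}{-4} + A{\left(15 \right)} \left(-124\right) = \frac{3 - 5}{-4} + \frac{5}{2} \cdot 15 \left(-3 - 30\right) \left(-124\right) = \left(- \frac{1}{4}\right) \left(-2\right) + \frac{5}{2} \cdot 15 \left(-3 - 30\right) \left(-124\right) = \frac{1}{2} + \frac{5}{2} \cdot 15 \left(-33\right) \left(-124\right) = \frac{1}{2} - -153450 = \frac{1}{2} + 153450 = \frac{306901}{2}$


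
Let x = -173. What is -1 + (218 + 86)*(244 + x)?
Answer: 21583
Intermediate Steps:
-1 + (218 + 86)*(244 + x) = -1 + (218 + 86)*(244 - 173) = -1 + 304*71 = -1 + 21584 = 21583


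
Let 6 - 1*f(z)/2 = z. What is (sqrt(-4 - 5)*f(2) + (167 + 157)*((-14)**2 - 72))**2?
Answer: 1614110400 + 1928448*I ≈ 1.6141e+9 + 1.9284e+6*I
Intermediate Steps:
f(z) = 12 - 2*z
(sqrt(-4 - 5)*f(2) + (167 + 157)*((-14)**2 - 72))**2 = (sqrt(-4 - 5)*(12 - 2*2) + (167 + 157)*((-14)**2 - 72))**2 = (sqrt(-9)*(12 - 4) + 324*(196 - 72))**2 = ((3*I)*8 + 324*124)**2 = (24*I + 40176)**2 = (40176 + 24*I)**2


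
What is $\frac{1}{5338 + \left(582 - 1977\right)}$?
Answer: $\frac{1}{3943} \approx 0.00025361$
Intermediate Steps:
$\frac{1}{5338 + \left(582 - 1977\right)} = \frac{1}{5338 - 1395} = \frac{1}{3943}$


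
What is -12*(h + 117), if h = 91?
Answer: -2496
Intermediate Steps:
-12*(h + 117) = -12*(91 + 117) = -12*208 = -1*2496 = -2496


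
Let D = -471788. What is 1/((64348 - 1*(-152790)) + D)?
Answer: -1/254650 ≈ -3.9270e-6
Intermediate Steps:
1/((64348 - 1*(-152790)) + D) = 1/((64348 - 1*(-152790)) - 471788) = 1/((64348 + 152790) - 471788) = 1/(217138 - 471788) = 1/(-254650) = -1/254650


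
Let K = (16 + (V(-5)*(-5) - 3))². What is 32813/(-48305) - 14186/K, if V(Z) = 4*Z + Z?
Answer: -655072751/459960210 ≈ -1.4242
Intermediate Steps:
V(Z) = 5*Z
K = 19044 (K = (16 + ((5*(-5))*(-5) - 3))² = (16 + (-25*(-5) - 3))² = (16 + (125 - 3))² = (16 + 122)² = 138² = 19044)
32813/(-48305) - 14186/K = 32813/(-48305) - 14186/19044 = 32813*(-1/48305) - 14186*1/19044 = -32813/48305 - 7093/9522 = -655072751/459960210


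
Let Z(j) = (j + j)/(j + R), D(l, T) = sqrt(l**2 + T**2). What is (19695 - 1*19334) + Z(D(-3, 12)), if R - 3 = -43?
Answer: 522061/1447 - 240*sqrt(17)/1447 ≈ 360.10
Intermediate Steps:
R = -40 (R = 3 - 43 = -40)
D(l, T) = sqrt(T**2 + l**2)
Z(j) = 2*j/(-40 + j) (Z(j) = (j + j)/(j - 40) = (2*j)/(-40 + j) = 2*j/(-40 + j))
(19695 - 1*19334) + Z(D(-3, 12)) = (19695 - 1*19334) + 2*sqrt(12**2 + (-3)**2)/(-40 + sqrt(12**2 + (-3)**2)) = (19695 - 19334) + 2*sqrt(144 + 9)/(-40 + sqrt(144 + 9)) = 361 + 2*sqrt(153)/(-40 + sqrt(153)) = 361 + 2*(3*sqrt(17))/(-40 + 3*sqrt(17)) = 361 + 6*sqrt(17)/(-40 + 3*sqrt(17))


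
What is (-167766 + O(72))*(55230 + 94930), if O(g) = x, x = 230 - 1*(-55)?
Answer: -25148946960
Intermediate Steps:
x = 285 (x = 230 + 55 = 285)
O(g) = 285
(-167766 + O(72))*(55230 + 94930) = (-167766 + 285)*(55230 + 94930) = -167481*150160 = -25148946960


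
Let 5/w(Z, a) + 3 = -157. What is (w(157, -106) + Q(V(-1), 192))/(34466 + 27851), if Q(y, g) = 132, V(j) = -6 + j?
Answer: 4223/1994144 ≈ 0.0021177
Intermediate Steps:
w(Z, a) = -1/32 (w(Z, a) = 5/(-3 - 157) = 5/(-160) = 5*(-1/160) = -1/32)
(w(157, -106) + Q(V(-1), 192))/(34466 + 27851) = (-1/32 + 132)/(34466 + 27851) = (4223/32)/62317 = (4223/32)*(1/62317) = 4223/1994144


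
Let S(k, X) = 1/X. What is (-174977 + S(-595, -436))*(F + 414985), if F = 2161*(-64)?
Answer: -21107986019613/436 ≈ -4.8413e+10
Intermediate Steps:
F = -138304
(-174977 + S(-595, -436))*(F + 414985) = (-174977 + 1/(-436))*(-138304 + 414985) = (-174977 - 1/436)*276681 = -76289973/436*276681 = -21107986019613/436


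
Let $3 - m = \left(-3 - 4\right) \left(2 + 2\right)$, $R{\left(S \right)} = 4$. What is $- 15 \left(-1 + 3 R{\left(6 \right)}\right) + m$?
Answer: $-134$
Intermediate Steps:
$m = 31$ ($m = 3 - \left(-3 - 4\right) \left(2 + 2\right) = 3 - \left(-3 - 4\right) 4 = 3 - \left(-7\right) 4 = 3 - -28 = 3 + 28 = 31$)
$- 15 \left(-1 + 3 R{\left(6 \right)}\right) + m = - 15 \left(-1 + 3 \cdot 4\right) + 31 = - 15 \left(-1 + 12\right) + 31 = \left(-15\right) 11 + 31 = -165 + 31 = -134$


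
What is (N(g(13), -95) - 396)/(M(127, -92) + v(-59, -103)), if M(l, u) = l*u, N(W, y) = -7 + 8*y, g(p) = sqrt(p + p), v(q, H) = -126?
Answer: 1163/11810 ≈ 0.098476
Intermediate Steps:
g(p) = sqrt(2)*sqrt(p) (g(p) = sqrt(2*p) = sqrt(2)*sqrt(p))
(N(g(13), -95) - 396)/(M(127, -92) + v(-59, -103)) = ((-7 + 8*(-95)) - 396)/(127*(-92) - 126) = ((-7 - 760) - 396)/(-11684 - 126) = (-767 - 396)/(-11810) = -1163*(-1/11810) = 1163/11810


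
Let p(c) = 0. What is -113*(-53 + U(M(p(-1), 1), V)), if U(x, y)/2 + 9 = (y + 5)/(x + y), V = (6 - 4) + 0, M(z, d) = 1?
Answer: 22487/3 ≈ 7495.7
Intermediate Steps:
V = 2 (V = 2 + 0 = 2)
U(x, y) = -18 + 2*(5 + y)/(x + y) (U(x, y) = -18 + 2*((y + 5)/(x + y)) = -18 + 2*((5 + y)/(x + y)) = -18 + 2*(5 + y)/(x + y))
-113*(-53 + U(M(p(-1), 1), V)) = -113*(-53 + 2*(5 - 9*1 - 8*2)/(1 + 2)) = -113*(-53 + 2*(5 - 9 - 16)/3) = -113*(-53 + 2*(⅓)*(-20)) = -113*(-53 - 40/3) = -113*(-199/3) = 22487/3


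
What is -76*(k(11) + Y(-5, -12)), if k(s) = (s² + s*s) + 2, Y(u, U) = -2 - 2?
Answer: -18240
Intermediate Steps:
Y(u, U) = -4
k(s) = 2 + 2*s² (k(s) = (s² + s²) + 2 = 2*s² + 2 = 2 + 2*s²)
-76*(k(11) + Y(-5, -12)) = -76*((2 + 2*11²) - 4) = -76*((2 + 2*121) - 4) = -76*((2 + 242) - 4) = -76*(244 - 4) = -76*240 = -18240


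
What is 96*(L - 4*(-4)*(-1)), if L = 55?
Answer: 3744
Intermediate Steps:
96*(L - 4*(-4)*(-1)) = 96*(55 - 4*(-4)*(-1)) = 96*(55 + 16*(-1)) = 96*(55 - 16) = 96*39 = 3744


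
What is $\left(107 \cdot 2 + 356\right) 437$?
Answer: $249090$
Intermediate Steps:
$\left(107 \cdot 2 + 356\right) 437 = \left(214 + 356\right) 437 = 570 \cdot 437 = 249090$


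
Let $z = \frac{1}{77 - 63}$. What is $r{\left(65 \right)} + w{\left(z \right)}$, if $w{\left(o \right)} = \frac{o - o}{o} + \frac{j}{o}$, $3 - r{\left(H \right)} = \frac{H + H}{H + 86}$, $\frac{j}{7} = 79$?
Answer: $\frac{1169365}{151} \approx 7744.1$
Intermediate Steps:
$z = \frac{1}{14} \approx 0.071429$
$j = 553$ ($j = 7 \cdot 79 = 553$)
$r{\left(H \right)} = 3 - \frac{2 H}{86 + H}$ ($r{\left(H \right)} = 3 - \frac{H + H}{H + 86} = 3 - \frac{2 H}{86 + H}$)
$w{\left(o \right)} = \frac{553}{o}$ ($w{\left(o \right)} = \frac{o - o}{o} + \frac{553}{o} = \frac{0}{o} + \frac{553}{o} = 0 + \frac{553}{o} = \frac{553}{o}$)
$r{\left(65 \right)} + w{\left(z \right)} = \frac{258 + 65}{86 + 65} + 553 \frac{1}{\frac{1}{14}} = \frac{1}{151} \cdot 323 + 553 \cdot 14 = \frac{1}{151} \cdot 323 + 7742 = \frac{323}{151} + 7742 = \frac{1169365}{151}$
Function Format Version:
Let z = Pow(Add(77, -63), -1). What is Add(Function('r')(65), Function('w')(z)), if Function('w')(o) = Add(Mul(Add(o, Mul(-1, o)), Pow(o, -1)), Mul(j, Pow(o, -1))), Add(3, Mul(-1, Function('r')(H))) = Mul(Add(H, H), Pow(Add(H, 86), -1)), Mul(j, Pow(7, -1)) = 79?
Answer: Rational(1169365, 151) ≈ 7744.1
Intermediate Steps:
z = Rational(1, 14) (z = Pow(14, -1) = Rational(1, 14) ≈ 0.071429)
j = 553 (j = Mul(7, 79) = 553)
Function('r')(H) = Add(3, Mul(-2, H, Pow(Add(86, H), -1))) (Function('r')(H) = Add(3, Mul(-1, Mul(Add(H, H), Pow(Add(H, 86), -1)))) = Add(3, Mul(-1, Mul(Mul(2, H), Pow(Add(86, H), -1)))) = Add(3, Mul(-1, Mul(2, H, Pow(Add(86, H), -1)))) = Add(3, Mul(-2, H, Pow(Add(86, H), -1))))
Function('w')(o) = Mul(553, Pow(o, -1)) (Function('w')(o) = Add(Mul(Add(o, Mul(-1, o)), Pow(o, -1)), Mul(553, Pow(o, -1))) = Add(Mul(0, Pow(o, -1)), Mul(553, Pow(o, -1))) = Add(0, Mul(553, Pow(o, -1))) = Mul(553, Pow(o, -1)))
Add(Function('r')(65), Function('w')(z)) = Add(Mul(Pow(Add(86, 65), -1), Add(258, 65)), Mul(553, Pow(Rational(1, 14), -1))) = Add(Mul(Pow(151, -1), 323), Mul(553, 14)) = Add(Mul(Rational(1, 151), 323), 7742) = Add(Rational(323, 151), 7742) = Rational(1169365, 151)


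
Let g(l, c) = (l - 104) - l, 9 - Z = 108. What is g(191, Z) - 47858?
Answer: -47962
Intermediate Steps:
Z = -99 (Z = 9 - 1*108 = 9 - 108 = -99)
g(l, c) = -104 (g(l, c) = (-104 + l) - l = -104)
g(191, Z) - 47858 = -104 - 47858 = -47962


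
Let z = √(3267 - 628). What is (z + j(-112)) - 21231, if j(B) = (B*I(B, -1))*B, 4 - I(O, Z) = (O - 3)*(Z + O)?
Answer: -162980335 + √2639 ≈ -1.6298e+8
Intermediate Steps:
I(O, Z) = 4 - (-3 + O)*(O + Z) (I(O, Z) = 4 - (O - 3)*(Z + O) = 4 - (-3 + O)*(O + Z))
j(B) = B²*(1 - B² + 4*B) (j(B) = (B*(4 - B² + 3*B + 3*(-1) - 1*B*(-1)))*B = (B*(4 - B² + 3*B - 3 + B))*B = (B*(1 - B² + 4*B))*B = B²*(1 - B² + 4*B))
z = √2639 ≈ 51.371
(z + j(-112)) - 21231 = (√2639 + (-112)²*(1 - 1*(-112)² + 4*(-112))) - 21231 = (√2639 + 12544*(1 - 1*12544 - 448)) - 21231 = (√2639 + 12544*(1 - 12544 - 448)) - 21231 = (√2639 + 12544*(-12991)) - 21231 = (√2639 - 162959104) - 21231 = (-162959104 + √2639) - 21231 = -162980335 + √2639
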